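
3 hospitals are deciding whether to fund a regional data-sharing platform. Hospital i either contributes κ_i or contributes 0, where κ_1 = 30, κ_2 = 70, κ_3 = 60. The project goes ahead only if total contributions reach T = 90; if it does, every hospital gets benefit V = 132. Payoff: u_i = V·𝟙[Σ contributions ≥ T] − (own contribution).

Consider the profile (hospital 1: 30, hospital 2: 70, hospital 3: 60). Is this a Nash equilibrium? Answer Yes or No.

No

Total = 160 ≥ 90: provided.
Hospital 1 (pledges 30, payoff 102): dropping to 0 → total 130, payoff 132. Profitable deviation.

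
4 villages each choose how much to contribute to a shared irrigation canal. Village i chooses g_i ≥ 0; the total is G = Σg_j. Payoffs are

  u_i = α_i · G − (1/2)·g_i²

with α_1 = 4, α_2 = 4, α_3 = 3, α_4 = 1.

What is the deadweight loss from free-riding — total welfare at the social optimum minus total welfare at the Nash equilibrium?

Village i's FOC: ∂u_i/∂g_i = α_i − g_i = 0, so g_i* = α_i.
NE contributions = (4, 4, 3, 1); G = 12.
W^NE = (Σα)·G − ½Σα_i² = 12² − ½·42 = 123.
Planner sets g_i = Σα_j = 12 for every i, so G^SO = 4·12 = 48.
W^SO = (Σα)·G^SO − ½·4·(Σα)² = (4/2)·12² = 288.
Deadweight loss = W^SO − W^NE = 165.

165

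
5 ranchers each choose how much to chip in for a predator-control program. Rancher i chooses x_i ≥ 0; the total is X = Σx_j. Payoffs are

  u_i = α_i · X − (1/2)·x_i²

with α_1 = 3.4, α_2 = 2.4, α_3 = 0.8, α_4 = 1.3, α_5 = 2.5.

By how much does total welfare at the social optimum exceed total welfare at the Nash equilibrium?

175.19

Rancher i's FOC: ∂u_i/∂x_i = α_i − x_i = 0, so x_i* = α_i.
NE contributions = (3.4, 2.4, 0.8, 1.3, 2.5); X = 10.4.
W^NE = (Σα)·X − ½Σα_i² = 10.4² − ½·25.9 = 95.21.
Planner sets x_i = Σα_j = 10.4 for every i, so X^SO = 5·10.4 = 52.
W^SO = (Σα)·X^SO − ½·5·(Σα)² = (5/2)·10.4² = 270.4.
Deadweight loss = W^SO − W^NE = 175.19.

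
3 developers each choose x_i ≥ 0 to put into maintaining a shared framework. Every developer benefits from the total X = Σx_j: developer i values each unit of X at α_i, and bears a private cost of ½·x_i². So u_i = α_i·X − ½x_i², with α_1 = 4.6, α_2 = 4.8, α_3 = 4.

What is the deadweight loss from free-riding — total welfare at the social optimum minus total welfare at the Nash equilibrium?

119.88

Developer i's FOC: ∂u_i/∂x_i = α_i − x_i = 0, so x_i* = α_i.
NE contributions = (4.6, 4.8, 4); X = 13.4.
W^NE = (Σα)·X − ½Σα_i² = 13.4² − ½·60.2 = 149.46.
Planner sets x_i = Σα_j = 13.4 for every i, so X^SO = 3·13.4 = 40.2.
W^SO = (Σα)·X^SO − ½·3·(Σα)² = (3/2)·13.4² = 269.34.
Deadweight loss = W^SO − W^NE = 119.88.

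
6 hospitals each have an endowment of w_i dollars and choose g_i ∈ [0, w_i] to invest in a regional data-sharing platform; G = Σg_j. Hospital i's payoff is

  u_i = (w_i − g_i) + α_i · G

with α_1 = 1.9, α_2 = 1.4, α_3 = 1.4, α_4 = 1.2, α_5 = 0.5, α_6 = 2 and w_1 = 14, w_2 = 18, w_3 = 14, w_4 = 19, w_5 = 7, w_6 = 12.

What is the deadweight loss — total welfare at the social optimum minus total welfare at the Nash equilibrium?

∂u_i/∂g_i = α_i − 1, so hospital i contributes w_i if α_i > 1, else 0.
α_i > 1 for i ∈ {1, 2, 3, 4, 6}; NE contributions (14, 18, 14, 19, 0, 12), G = 77.
W^NE = Σw_i − G^NE + (Σα_i)·G^NE = 84 + 7.4·77 = 653.8.
Planner: ∂(Σu_j)/∂g_i = Σα_j − 1 = 7.4 > 0, so everyone contributes w_i; G^SO = 84, W^SO = 84 + 7.4·84 = 705.6.
Deadweight loss = 51.8.

51.8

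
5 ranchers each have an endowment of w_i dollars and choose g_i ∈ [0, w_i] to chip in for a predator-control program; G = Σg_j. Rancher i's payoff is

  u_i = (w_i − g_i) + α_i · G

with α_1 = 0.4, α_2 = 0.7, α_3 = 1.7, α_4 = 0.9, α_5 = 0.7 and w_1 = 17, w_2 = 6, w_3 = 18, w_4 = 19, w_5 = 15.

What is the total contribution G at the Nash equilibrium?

18

∂u_i/∂g_i = α_i − 1, so rancher i contributes w_i if α_i > 1, else 0.
α_i > 1 for i ∈ {3}; NE contributions (0, 0, 18, 0, 0), G = 18.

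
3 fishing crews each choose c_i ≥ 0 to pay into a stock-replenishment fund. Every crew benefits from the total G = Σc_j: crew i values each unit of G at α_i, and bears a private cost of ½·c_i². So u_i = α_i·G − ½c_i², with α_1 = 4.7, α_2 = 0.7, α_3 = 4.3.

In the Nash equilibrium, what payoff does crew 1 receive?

Crew i's FOC: ∂u_i/∂c_i = α_i − c_i = 0, so c_i* = α_i.
NE contributions = (4.7, 0.7, 4.3); G = 9.7.
u_1 = α_1·G − ½·(c_1)² = 4.7·9.7 − ½·4.7² = 34.545.

34.545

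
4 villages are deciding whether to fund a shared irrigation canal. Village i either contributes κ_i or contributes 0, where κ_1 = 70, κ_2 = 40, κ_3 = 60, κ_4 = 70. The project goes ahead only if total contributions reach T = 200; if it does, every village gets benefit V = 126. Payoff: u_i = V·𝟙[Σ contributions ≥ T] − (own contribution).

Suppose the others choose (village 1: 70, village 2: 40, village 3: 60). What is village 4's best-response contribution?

70

Others' total = 170. Contributing 70 brings total to 240 ≥ 200: gain V − κ_4 = 56.
Best response: 70.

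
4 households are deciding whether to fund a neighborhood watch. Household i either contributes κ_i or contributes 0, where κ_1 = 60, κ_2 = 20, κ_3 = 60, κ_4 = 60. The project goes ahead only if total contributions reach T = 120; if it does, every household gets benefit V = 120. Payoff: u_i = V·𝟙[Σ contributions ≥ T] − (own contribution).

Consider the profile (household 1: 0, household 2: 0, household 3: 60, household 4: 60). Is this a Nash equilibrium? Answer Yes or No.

Total = 120 ≥ 120: provided.
Household 1 (pledges 0, payoff 120): pledging 60 → total 180, payoff 60. No gain.
Household 2 (pledges 0, payoff 120): pledging 20 → total 140, payoff 100. No gain.
Household 3 (pledges 60, payoff 60): dropping to 0 → total 60, payoff 0. No gain.
Household 4 (pledges 60, payoff 60): dropping to 0 → total 60, payoff 0. No gain.

Yes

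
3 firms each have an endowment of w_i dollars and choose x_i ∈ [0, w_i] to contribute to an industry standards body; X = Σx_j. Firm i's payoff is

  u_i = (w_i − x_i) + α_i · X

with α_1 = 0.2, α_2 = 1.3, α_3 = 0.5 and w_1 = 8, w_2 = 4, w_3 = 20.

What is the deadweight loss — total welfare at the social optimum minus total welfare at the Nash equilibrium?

28

∂u_i/∂x_i = α_i − 1, so firm i contributes w_i if α_i > 1, else 0.
α_i > 1 for i ∈ {2}; NE contributions (0, 4, 0), X = 4.
W^NE = Σw_i − X^NE + (Σα_i)·X^NE = 32 + 1·4 = 36.
Planner: ∂(Σu_j)/∂x_i = Σα_j − 1 = 1 > 0, so everyone contributes w_i; X^SO = 32, W^SO = 32 + 1·32 = 64.
Deadweight loss = 28.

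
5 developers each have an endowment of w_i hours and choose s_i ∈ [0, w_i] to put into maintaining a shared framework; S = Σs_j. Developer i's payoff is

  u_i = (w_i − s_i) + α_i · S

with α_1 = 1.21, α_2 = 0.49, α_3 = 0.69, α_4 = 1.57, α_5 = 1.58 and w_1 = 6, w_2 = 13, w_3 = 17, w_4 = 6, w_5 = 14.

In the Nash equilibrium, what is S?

∂u_i/∂s_i = α_i − 1, so developer i contributes w_i if α_i > 1, else 0.
α_i > 1 for i ∈ {1, 4, 5}; NE contributions (6, 0, 0, 6, 14), S = 26.

26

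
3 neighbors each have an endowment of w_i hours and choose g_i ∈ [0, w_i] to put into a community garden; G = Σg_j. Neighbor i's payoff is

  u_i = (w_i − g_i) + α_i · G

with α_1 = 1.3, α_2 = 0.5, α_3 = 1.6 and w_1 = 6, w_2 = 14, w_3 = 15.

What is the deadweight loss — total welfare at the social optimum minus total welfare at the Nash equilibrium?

∂u_i/∂g_i = α_i − 1, so neighbor i contributes w_i if α_i > 1, else 0.
α_i > 1 for i ∈ {1, 3}; NE contributions (6, 0, 15), G = 21.
W^NE = Σw_i − G^NE + (Σα_i)·G^NE = 35 + 2.4·21 = 85.4.
Planner: ∂(Σu_j)/∂g_i = Σα_j − 1 = 2.4 > 0, so everyone contributes w_i; G^SO = 35, W^SO = 35 + 2.4·35 = 119.
Deadweight loss = 33.6.

33.6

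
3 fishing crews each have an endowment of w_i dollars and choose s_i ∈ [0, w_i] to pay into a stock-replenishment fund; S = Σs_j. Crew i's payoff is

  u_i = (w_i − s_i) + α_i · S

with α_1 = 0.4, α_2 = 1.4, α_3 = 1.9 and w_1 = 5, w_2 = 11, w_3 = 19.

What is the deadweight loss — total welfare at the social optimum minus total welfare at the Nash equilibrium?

13.5

∂u_i/∂s_i = α_i − 1, so crew i contributes w_i if α_i > 1, else 0.
α_i > 1 for i ∈ {2, 3}; NE contributions (0, 11, 19), S = 30.
W^NE = Σw_i − S^NE + (Σα_i)·S^NE = 35 + 2.7·30 = 116.
Planner: ∂(Σu_j)/∂s_i = Σα_j − 1 = 2.7 > 0, so everyone contributes w_i; S^SO = 35, W^SO = 35 + 2.7·35 = 129.5.
Deadweight loss = 13.5.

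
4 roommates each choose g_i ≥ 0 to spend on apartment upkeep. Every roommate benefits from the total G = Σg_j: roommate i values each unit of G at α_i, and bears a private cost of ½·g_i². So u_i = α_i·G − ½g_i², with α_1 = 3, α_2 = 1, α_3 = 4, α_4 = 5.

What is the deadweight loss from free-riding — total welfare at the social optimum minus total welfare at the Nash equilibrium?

194.5

Roommate i's FOC: ∂u_i/∂g_i = α_i − g_i = 0, so g_i* = α_i.
NE contributions = (3, 1, 4, 5); G = 13.
W^NE = (Σα)·G − ½Σα_i² = 13² − ½·51 = 143.5.
Planner sets g_i = Σα_j = 13 for every i, so G^SO = 4·13 = 52.
W^SO = (Σα)·G^SO − ½·4·(Σα)² = (4/2)·13² = 338.
Deadweight loss = W^SO − W^NE = 194.5.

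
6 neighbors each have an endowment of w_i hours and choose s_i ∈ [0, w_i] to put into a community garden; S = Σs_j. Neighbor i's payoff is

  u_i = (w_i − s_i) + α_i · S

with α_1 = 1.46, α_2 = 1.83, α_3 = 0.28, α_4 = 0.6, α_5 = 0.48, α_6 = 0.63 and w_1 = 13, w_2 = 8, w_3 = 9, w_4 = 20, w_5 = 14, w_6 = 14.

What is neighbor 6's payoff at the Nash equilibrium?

∂u_i/∂s_i = α_i − 1, so neighbor i contributes w_i if α_i > 1, else 0.
α_i > 1 for i ∈ {1, 2}; NE contributions (13, 8, 0, 0, 0, 0), S = 21.
u_6 = (14 − 0) + 0.63·21 = 27.23.

27.23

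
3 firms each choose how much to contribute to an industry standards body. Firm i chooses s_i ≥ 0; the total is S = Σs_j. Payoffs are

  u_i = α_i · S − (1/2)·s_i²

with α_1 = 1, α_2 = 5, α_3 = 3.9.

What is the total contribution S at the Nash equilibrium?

Firm i's FOC: ∂u_i/∂s_i = α_i − s_i = 0, so s_i* = α_i.
NE contributions = (1, 5, 3.9); S = 9.9.

9.9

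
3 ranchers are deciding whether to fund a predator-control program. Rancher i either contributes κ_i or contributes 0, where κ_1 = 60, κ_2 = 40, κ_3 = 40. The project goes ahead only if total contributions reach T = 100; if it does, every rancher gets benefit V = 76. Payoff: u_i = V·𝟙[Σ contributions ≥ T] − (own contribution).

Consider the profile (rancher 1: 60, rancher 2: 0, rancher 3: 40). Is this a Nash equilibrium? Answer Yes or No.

Yes

Total = 100 ≥ 100: provided.
Rancher 1 (pledges 60, payoff 16): dropping to 0 → total 40, payoff 0. No gain.
Rancher 2 (pledges 0, payoff 76): pledging 40 → total 140, payoff 36. No gain.
Rancher 3 (pledges 40, payoff 36): dropping to 0 → total 60, payoff 0. No gain.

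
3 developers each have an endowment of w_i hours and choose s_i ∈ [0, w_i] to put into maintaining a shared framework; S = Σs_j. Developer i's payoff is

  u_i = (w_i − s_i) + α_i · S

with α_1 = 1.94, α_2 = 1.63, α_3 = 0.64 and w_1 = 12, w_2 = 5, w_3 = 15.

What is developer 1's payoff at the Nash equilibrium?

32.98

∂u_i/∂s_i = α_i − 1, so developer i contributes w_i if α_i > 1, else 0.
α_i > 1 for i ∈ {1, 2}; NE contributions (12, 5, 0), S = 17.
u_1 = (12 − 12) + 1.94·17 = 32.98.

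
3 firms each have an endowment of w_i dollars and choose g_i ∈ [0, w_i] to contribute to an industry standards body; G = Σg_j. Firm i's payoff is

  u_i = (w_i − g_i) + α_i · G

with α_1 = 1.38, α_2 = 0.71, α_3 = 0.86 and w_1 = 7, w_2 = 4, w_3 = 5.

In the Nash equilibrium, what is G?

∂u_i/∂g_i = α_i − 1, so firm i contributes w_i if α_i > 1, else 0.
α_i > 1 for i ∈ {1}; NE contributions (7, 0, 0), G = 7.

7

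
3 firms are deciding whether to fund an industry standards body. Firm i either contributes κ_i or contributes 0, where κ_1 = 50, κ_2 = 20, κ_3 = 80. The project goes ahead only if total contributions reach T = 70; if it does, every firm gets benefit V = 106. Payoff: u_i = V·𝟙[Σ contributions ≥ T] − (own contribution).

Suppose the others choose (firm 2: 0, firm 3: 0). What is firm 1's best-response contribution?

Others' total = 0. Even contributing 50 gives 50 < 70: no benefit either way.
Best response: 0.

0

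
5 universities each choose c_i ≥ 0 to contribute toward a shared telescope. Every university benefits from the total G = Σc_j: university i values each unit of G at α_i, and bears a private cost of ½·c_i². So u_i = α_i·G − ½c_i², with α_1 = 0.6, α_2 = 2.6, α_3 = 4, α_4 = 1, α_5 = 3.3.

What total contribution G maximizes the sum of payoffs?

Planner FOC: ∂(Σu_j)/∂c_i = (Σα_j) − c_i = 0, so c_i^SO = Σα_j = 11.5 for every i; G^SO = 57.5.

57.5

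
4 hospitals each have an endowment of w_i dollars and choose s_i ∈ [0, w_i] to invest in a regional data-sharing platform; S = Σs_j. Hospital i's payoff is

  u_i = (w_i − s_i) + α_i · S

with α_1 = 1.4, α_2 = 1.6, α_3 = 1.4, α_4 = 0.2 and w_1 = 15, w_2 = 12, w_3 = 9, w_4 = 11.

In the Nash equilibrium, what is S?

∂u_i/∂s_i = α_i − 1, so hospital i contributes w_i if α_i > 1, else 0.
α_i > 1 for i ∈ {1, 2, 3}; NE contributions (15, 12, 9, 0), S = 36.

36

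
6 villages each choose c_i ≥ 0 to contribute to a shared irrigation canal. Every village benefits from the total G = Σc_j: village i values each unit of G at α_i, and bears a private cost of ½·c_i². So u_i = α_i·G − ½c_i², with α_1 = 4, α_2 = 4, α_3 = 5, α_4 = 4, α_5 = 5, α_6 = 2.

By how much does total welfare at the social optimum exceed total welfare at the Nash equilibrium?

1203

Village i's FOC: ∂u_i/∂c_i = α_i − c_i = 0, so c_i* = α_i.
NE contributions = (4, 4, 5, 4, 5, 2); G = 24.
W^NE = (Σα)·G − ½Σα_i² = 24² − ½·102 = 525.
Planner sets c_i = Σα_j = 24 for every i, so G^SO = 6·24 = 144.
W^SO = (Σα)·G^SO − ½·6·(Σα)² = (6/2)·24² = 1728.
Deadweight loss = W^SO − W^NE = 1203.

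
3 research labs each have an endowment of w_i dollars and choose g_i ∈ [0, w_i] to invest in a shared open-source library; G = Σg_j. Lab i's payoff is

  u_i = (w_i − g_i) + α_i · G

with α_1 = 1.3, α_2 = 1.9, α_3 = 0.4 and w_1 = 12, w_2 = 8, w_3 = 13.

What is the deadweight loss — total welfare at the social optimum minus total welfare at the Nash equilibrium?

∂u_i/∂g_i = α_i − 1, so lab i contributes w_i if α_i > 1, else 0.
α_i > 1 for i ∈ {1, 2}; NE contributions (12, 8, 0), G = 20.
W^NE = Σw_i − G^NE + (Σα_i)·G^NE = 33 + 2.6·20 = 85.
Planner: ∂(Σu_j)/∂g_i = Σα_j − 1 = 2.6 > 0, so everyone contributes w_i; G^SO = 33, W^SO = 33 + 2.6·33 = 118.8.
Deadweight loss = 33.8.

33.8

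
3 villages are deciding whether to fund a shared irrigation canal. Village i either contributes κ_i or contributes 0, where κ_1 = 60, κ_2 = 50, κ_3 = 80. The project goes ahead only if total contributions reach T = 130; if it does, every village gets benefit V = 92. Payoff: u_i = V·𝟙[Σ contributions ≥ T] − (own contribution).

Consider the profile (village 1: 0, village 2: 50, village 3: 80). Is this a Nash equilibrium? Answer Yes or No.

Yes

Total = 130 ≥ 130: provided.
Village 1 (pledges 0, payoff 92): pledging 60 → total 190, payoff 32. No gain.
Village 2 (pledges 50, payoff 42): dropping to 0 → total 80, payoff 0. No gain.
Village 3 (pledges 80, payoff 12): dropping to 0 → total 50, payoff 0. No gain.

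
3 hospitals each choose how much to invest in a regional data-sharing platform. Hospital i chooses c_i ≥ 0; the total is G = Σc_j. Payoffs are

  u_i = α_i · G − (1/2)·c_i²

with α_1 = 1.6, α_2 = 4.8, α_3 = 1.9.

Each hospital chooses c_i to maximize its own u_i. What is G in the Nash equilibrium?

8.3

Hospital i's FOC: ∂u_i/∂c_i = α_i − c_i = 0, so c_i* = α_i.
NE contributions = (1.6, 4.8, 1.9); G = 8.3.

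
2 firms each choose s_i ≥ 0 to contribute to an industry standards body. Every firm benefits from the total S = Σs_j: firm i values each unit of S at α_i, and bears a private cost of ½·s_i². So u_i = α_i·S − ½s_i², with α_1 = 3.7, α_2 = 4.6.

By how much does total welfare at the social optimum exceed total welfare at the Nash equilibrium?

17.425

Firm i's FOC: ∂u_i/∂s_i = α_i − s_i = 0, so s_i* = α_i.
NE contributions = (3.7, 4.6); S = 8.3.
W^NE = (Σα)·S − ½Σα_i² = 8.3² − ½·34.85 = 51.465.
Planner sets s_i = Σα_j = 8.3 for every i, so S^SO = 2·8.3 = 16.6.
W^SO = (Σα)·S^SO − ½·2·(Σα)² = (2/2)·8.3² = 68.89.
Deadweight loss = W^SO − W^NE = 17.425.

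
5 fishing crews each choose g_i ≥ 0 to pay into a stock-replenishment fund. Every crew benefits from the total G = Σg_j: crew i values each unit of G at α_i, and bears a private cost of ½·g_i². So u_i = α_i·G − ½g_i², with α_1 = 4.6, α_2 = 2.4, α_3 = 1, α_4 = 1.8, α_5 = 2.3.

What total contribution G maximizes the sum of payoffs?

60.5

Planner FOC: ∂(Σu_j)/∂g_i = (Σα_j) − g_i = 0, so g_i^SO = Σα_j = 12.1 for every i; G^SO = 60.5.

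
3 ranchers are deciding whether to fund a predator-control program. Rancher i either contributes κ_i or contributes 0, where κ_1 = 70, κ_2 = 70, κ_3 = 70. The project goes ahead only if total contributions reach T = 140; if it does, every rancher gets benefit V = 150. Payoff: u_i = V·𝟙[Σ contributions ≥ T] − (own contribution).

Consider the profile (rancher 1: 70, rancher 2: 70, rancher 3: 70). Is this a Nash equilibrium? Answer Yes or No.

Total = 210 ≥ 140: provided.
Rancher 1 (pledges 70, payoff 80): dropping to 0 → total 140, payoff 150. Profitable deviation.

No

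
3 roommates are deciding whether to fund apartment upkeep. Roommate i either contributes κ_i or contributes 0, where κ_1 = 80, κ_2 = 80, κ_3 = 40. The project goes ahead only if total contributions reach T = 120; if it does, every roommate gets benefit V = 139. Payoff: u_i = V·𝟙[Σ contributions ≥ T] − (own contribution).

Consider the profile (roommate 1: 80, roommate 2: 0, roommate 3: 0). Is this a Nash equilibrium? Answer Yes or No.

Total = 80 < 120: not provided.
Roommate 1 (pledges 80, payoff -80): dropping to 0 → total 0, payoff 0. Profitable deviation.

No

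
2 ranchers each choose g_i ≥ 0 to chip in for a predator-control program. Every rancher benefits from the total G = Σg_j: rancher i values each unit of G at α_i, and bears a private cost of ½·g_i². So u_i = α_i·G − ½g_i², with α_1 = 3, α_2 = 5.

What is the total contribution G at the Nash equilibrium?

8

Rancher i's FOC: ∂u_i/∂g_i = α_i − g_i = 0, so g_i* = α_i.
NE contributions = (3, 5); G = 8.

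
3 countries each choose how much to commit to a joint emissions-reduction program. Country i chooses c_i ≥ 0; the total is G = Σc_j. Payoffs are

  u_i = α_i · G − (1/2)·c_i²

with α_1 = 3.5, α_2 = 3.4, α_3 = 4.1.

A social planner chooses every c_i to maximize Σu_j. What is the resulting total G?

Planner FOC: ∂(Σu_j)/∂c_i = (Σα_j) − c_i = 0, so c_i^SO = Σα_j = 11 for every i; G^SO = 33.

33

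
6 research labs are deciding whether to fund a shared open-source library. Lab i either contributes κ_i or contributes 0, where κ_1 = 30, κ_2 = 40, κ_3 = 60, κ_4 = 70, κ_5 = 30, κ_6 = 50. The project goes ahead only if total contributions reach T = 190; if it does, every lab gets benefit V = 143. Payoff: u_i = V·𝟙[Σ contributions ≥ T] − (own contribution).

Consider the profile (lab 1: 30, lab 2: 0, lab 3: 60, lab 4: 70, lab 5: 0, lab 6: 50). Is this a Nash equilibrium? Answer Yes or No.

Yes

Total = 210 ≥ 190: provided.
Lab 1 (pledges 30, payoff 113): dropping to 0 → total 180, payoff 0. No gain.
Lab 2 (pledges 0, payoff 143): pledging 40 → total 250, payoff 103. No gain.
Lab 3 (pledges 60, payoff 83): dropping to 0 → total 150, payoff 0. No gain.
Lab 4 (pledges 70, payoff 73): dropping to 0 → total 140, payoff 0. No gain.
Lab 5 (pledges 0, payoff 143): pledging 30 → total 240, payoff 113. No gain.
Lab 6 (pledges 50, payoff 93): dropping to 0 → total 160, payoff 0. No gain.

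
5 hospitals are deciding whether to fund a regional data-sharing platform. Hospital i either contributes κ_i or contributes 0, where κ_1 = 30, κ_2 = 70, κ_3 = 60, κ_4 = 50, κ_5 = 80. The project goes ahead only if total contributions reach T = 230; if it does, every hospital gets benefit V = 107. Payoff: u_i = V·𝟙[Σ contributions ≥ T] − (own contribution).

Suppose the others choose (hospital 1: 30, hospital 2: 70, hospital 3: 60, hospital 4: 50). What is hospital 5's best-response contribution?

Others' total = 210. Contributing 80 brings total to 290 ≥ 230: gain V − κ_5 = 27.
Best response: 80.

80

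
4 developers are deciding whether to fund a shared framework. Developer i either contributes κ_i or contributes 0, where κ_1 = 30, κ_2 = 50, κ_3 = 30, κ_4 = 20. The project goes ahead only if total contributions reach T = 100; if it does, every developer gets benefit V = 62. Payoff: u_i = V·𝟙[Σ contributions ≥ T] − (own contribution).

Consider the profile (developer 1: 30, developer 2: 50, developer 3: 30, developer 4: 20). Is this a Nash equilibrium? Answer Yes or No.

No

Total = 130 ≥ 100: provided.
Developer 1 (pledges 30, payoff 32): dropping to 0 → total 100, payoff 62. Profitable deviation.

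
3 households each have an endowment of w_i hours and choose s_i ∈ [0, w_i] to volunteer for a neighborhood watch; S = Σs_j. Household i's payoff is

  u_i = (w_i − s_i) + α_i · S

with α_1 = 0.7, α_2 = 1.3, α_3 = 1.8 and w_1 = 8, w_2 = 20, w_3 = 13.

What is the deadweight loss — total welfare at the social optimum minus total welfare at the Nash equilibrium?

22.4

∂u_i/∂s_i = α_i − 1, so household i contributes w_i if α_i > 1, else 0.
α_i > 1 for i ∈ {2, 3}; NE contributions (0, 20, 13), S = 33.
W^NE = Σw_i − S^NE + (Σα_i)·S^NE = 41 + 2.8·33 = 133.4.
Planner: ∂(Σu_j)/∂s_i = Σα_j − 1 = 2.8 > 0, so everyone contributes w_i; S^SO = 41, W^SO = 41 + 2.8·41 = 155.8.
Deadweight loss = 22.4.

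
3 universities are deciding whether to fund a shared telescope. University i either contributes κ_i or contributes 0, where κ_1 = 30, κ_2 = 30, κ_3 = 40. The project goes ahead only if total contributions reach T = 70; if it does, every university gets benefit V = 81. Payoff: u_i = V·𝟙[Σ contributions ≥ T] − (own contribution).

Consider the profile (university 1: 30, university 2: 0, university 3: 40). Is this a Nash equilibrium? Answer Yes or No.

Yes

Total = 70 ≥ 70: provided.
University 1 (pledges 30, payoff 51): dropping to 0 → total 40, payoff 0. No gain.
University 2 (pledges 0, payoff 81): pledging 30 → total 100, payoff 51. No gain.
University 3 (pledges 40, payoff 41): dropping to 0 → total 30, payoff 0. No gain.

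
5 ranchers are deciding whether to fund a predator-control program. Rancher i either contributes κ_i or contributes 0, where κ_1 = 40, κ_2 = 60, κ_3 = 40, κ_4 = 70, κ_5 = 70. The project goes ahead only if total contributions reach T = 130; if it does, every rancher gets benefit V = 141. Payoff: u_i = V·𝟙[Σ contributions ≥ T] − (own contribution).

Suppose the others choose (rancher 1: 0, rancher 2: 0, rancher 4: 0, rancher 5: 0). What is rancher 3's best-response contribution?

Others' total = 0. Even contributing 40 gives 40 < 130: no benefit either way.
Best response: 0.

0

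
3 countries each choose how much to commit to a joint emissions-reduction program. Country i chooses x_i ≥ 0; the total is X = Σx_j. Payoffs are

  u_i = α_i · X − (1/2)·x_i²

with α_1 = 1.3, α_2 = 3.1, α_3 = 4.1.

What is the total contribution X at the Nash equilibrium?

Country i's FOC: ∂u_i/∂x_i = α_i − x_i = 0, so x_i* = α_i.
NE contributions = (1.3, 3.1, 4.1); X = 8.5.

8.5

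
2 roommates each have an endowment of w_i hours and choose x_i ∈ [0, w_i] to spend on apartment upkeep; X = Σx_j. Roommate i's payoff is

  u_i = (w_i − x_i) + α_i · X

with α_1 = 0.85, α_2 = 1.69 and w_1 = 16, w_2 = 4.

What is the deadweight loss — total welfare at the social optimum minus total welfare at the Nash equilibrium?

∂u_i/∂x_i = α_i − 1, so roommate i contributes w_i if α_i > 1, else 0.
α_i > 1 for i ∈ {2}; NE contributions (0, 4), X = 4.
W^NE = Σw_i − X^NE + (Σα_i)·X^NE = 20 + 1.54·4 = 26.16.
Planner: ∂(Σu_j)/∂x_i = Σα_j − 1 = 1.54 > 0, so everyone contributes w_i; X^SO = 20, W^SO = 20 + 1.54·20 = 50.8.
Deadweight loss = 24.64.

24.64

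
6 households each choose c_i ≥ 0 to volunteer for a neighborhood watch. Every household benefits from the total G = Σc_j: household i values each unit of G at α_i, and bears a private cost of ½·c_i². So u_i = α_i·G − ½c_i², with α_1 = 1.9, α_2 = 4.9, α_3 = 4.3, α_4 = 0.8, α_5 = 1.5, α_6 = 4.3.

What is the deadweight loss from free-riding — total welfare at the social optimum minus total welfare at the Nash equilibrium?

660.325

Household i's FOC: ∂u_i/∂c_i = α_i − c_i = 0, so c_i* = α_i.
NE contributions = (1.9, 4.9, 4.3, 0.8, 1.5, 4.3); G = 17.7.
W^NE = (Σα)·G − ½Σα_i² = 17.7² − ½·67.49 = 279.545.
Planner sets c_i = Σα_j = 17.7 for every i, so G^SO = 6·17.7 = 106.2.
W^SO = (Σα)·G^SO − ½·6·(Σα)² = (6/2)·17.7² = 939.87.
Deadweight loss = W^SO − W^NE = 660.325.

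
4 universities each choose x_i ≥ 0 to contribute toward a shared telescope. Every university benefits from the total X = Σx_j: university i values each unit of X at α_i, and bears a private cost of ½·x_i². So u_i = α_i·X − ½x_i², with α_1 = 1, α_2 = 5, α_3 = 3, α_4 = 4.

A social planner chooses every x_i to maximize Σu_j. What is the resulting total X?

52

Planner FOC: ∂(Σu_j)/∂x_i = (Σα_j) − x_i = 0, so x_i^SO = Σα_j = 13 for every i; X^SO = 52.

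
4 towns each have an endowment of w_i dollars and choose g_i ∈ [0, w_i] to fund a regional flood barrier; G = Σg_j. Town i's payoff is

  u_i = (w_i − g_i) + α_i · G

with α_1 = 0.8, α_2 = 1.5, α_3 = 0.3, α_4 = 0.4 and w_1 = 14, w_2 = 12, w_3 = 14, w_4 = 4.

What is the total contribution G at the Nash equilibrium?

∂u_i/∂g_i = α_i − 1, so town i contributes w_i if α_i > 1, else 0.
α_i > 1 for i ∈ {2}; NE contributions (0, 12, 0, 0), G = 12.

12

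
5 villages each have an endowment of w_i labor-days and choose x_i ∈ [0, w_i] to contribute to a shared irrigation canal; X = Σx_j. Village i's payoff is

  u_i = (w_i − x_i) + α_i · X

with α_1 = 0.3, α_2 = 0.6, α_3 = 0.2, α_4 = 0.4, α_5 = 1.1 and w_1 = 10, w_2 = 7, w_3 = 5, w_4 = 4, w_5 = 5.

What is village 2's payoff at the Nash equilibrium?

10

∂u_i/∂x_i = α_i − 1, so village i contributes w_i if α_i > 1, else 0.
α_i > 1 for i ∈ {5}; NE contributions (0, 0, 0, 0, 5), X = 5.
u_2 = (7 − 0) + 0.6·5 = 10.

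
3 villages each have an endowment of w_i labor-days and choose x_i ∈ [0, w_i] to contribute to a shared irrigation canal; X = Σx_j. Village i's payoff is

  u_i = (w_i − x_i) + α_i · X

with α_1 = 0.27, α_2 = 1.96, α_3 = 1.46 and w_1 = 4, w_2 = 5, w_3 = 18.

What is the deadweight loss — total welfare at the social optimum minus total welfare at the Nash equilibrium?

∂u_i/∂x_i = α_i − 1, so village i contributes w_i if α_i > 1, else 0.
α_i > 1 for i ∈ {2, 3}; NE contributions (0, 5, 18), X = 23.
W^NE = Σw_i − X^NE + (Σα_i)·X^NE = 27 + 2.69·23 = 88.87.
Planner: ∂(Σu_j)/∂x_i = Σα_j − 1 = 2.69 > 0, so everyone contributes w_i; X^SO = 27, W^SO = 27 + 2.69·27 = 99.63.
Deadweight loss = 10.76.

10.76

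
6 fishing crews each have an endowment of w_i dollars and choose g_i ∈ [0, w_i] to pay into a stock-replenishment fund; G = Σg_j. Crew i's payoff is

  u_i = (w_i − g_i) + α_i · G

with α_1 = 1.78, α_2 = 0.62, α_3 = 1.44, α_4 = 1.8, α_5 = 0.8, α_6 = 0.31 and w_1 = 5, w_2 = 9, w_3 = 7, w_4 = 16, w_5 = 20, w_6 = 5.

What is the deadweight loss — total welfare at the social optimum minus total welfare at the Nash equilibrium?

∂u_i/∂g_i = α_i − 1, so crew i contributes w_i if α_i > 1, else 0.
α_i > 1 for i ∈ {1, 3, 4}; NE contributions (5, 0, 7, 16, 0, 0), G = 28.
W^NE = Σw_i − G^NE + (Σα_i)·G^NE = 62 + 5.75·28 = 223.
Planner: ∂(Σu_j)/∂g_i = Σα_j − 1 = 5.75 > 0, so everyone contributes w_i; G^SO = 62, W^SO = 62 + 5.75·62 = 418.5.
Deadweight loss = 195.5.

195.5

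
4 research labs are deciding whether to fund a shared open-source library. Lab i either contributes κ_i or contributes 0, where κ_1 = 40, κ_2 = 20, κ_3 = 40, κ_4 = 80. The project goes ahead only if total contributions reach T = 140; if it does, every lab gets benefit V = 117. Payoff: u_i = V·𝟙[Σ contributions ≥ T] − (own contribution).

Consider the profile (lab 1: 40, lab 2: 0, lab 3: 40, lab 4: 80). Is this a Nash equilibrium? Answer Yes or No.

Yes

Total = 160 ≥ 140: provided.
Lab 1 (pledges 40, payoff 77): dropping to 0 → total 120, payoff 0. No gain.
Lab 2 (pledges 0, payoff 117): pledging 20 → total 180, payoff 97. No gain.
Lab 3 (pledges 40, payoff 77): dropping to 0 → total 120, payoff 0. No gain.
Lab 4 (pledges 80, payoff 37): dropping to 0 → total 80, payoff 0. No gain.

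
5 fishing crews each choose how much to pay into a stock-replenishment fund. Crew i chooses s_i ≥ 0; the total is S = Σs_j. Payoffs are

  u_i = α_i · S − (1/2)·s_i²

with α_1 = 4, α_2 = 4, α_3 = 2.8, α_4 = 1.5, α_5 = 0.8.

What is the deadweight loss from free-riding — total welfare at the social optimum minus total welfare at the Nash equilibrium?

278.78

Crew i's FOC: ∂u_i/∂s_i = α_i − s_i = 0, so s_i* = α_i.
NE contributions = (4, 4, 2.8, 1.5, 0.8); S = 13.1.
W^NE = (Σα)·S − ½Σα_i² = 13.1² − ½·42.73 = 150.245.
Planner sets s_i = Σα_j = 13.1 for every i, so S^SO = 5·13.1 = 65.5.
W^SO = (Σα)·S^SO − ½·5·(Σα)² = (5/2)·13.1² = 429.025.
Deadweight loss = W^SO − W^NE = 278.78.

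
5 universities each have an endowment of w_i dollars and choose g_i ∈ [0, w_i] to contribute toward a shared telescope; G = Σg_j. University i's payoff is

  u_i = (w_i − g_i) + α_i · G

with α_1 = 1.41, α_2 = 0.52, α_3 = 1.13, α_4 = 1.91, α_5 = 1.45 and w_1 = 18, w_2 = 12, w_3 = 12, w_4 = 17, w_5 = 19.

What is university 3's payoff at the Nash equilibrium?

∂u_i/∂g_i = α_i − 1, so university i contributes w_i if α_i > 1, else 0.
α_i > 1 for i ∈ {1, 3, 4, 5}; NE contributions (18, 0, 12, 17, 19), G = 66.
u_3 = (12 − 12) + 1.13·66 = 74.58.

74.58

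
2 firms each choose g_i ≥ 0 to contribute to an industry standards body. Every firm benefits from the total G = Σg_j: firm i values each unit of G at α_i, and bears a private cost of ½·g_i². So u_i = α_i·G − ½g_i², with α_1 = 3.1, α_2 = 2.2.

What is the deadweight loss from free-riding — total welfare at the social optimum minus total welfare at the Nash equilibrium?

7.225

Firm i's FOC: ∂u_i/∂g_i = α_i − g_i = 0, so g_i* = α_i.
NE contributions = (3.1, 2.2); G = 5.3.
W^NE = (Σα)·G − ½Σα_i² = 5.3² − ½·14.45 = 20.865.
Planner sets g_i = Σα_j = 5.3 for every i, so G^SO = 2·5.3 = 10.6.
W^SO = (Σα)·G^SO − ½·2·(Σα)² = (2/2)·5.3² = 28.09.
Deadweight loss = W^SO − W^NE = 7.225.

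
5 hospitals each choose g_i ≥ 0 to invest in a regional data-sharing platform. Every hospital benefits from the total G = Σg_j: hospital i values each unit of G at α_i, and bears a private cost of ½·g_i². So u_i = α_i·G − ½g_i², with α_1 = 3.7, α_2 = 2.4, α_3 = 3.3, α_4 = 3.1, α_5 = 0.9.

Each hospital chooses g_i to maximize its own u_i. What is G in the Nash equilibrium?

Hospital i's FOC: ∂u_i/∂g_i = α_i − g_i = 0, so g_i* = α_i.
NE contributions = (3.7, 2.4, 3.3, 3.1, 0.9); G = 13.4.

13.4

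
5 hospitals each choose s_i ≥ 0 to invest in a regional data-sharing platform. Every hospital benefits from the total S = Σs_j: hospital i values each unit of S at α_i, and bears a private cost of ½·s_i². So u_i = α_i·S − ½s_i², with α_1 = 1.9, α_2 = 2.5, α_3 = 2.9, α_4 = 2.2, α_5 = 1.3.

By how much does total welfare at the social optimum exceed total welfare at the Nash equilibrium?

187.36

Hospital i's FOC: ∂u_i/∂s_i = α_i − s_i = 0, so s_i* = α_i.
NE contributions = (1.9, 2.5, 2.9, 2.2, 1.3); S = 10.8.
W^NE = (Σα)·S − ½Σα_i² = 10.8² − ½·24.8 = 104.24.
Planner sets s_i = Σα_j = 10.8 for every i, so S^SO = 5·10.8 = 54.
W^SO = (Σα)·S^SO − ½·5·(Σα)² = (5/2)·10.8² = 291.6.
Deadweight loss = W^SO − W^NE = 187.36.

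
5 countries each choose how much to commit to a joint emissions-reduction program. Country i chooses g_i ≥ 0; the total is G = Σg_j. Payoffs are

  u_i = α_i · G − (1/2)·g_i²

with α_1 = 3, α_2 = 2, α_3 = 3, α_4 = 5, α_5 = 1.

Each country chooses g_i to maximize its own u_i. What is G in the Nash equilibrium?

14

Country i's FOC: ∂u_i/∂g_i = α_i − g_i = 0, so g_i* = α_i.
NE contributions = (3, 2, 3, 5, 1); G = 14.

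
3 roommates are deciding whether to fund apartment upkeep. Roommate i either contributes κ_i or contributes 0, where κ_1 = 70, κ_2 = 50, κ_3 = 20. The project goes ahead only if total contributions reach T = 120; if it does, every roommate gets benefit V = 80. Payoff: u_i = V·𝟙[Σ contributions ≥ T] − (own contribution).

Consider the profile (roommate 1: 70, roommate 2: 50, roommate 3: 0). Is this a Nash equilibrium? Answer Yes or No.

Yes

Total = 120 ≥ 120: provided.
Roommate 1 (pledges 70, payoff 10): dropping to 0 → total 50, payoff 0. No gain.
Roommate 2 (pledges 50, payoff 30): dropping to 0 → total 70, payoff 0. No gain.
Roommate 3 (pledges 0, payoff 80): pledging 20 → total 140, payoff 60. No gain.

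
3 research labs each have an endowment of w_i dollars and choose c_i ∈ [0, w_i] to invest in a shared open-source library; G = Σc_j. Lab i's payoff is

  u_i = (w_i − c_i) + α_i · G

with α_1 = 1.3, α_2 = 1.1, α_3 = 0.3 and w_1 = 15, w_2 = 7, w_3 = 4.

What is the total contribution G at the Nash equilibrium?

22

∂u_i/∂c_i = α_i − 1, so lab i contributes w_i if α_i > 1, else 0.
α_i > 1 for i ∈ {1, 2}; NE contributions (15, 7, 0), G = 22.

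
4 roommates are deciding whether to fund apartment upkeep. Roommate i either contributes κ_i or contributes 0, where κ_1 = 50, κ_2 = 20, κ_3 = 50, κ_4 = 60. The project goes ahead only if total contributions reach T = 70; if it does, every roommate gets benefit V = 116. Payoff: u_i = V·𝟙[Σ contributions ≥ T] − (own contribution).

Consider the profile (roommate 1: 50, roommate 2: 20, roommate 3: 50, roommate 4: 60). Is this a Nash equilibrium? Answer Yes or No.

No

Total = 180 ≥ 70: provided.
Roommate 1 (pledges 50, payoff 66): dropping to 0 → total 130, payoff 116. Profitable deviation.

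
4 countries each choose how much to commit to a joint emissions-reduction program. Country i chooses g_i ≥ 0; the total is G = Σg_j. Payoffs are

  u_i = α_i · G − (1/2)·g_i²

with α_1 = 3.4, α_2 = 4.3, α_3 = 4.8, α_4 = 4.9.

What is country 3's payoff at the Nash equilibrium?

72

Country i's FOC: ∂u_i/∂g_i = α_i − g_i = 0, so g_i* = α_i.
NE contributions = (3.4, 4.3, 4.8, 4.9); G = 17.4.
u_3 = α_3·G − ½·(g_3)² = 4.8·17.4 − ½·4.8² = 72.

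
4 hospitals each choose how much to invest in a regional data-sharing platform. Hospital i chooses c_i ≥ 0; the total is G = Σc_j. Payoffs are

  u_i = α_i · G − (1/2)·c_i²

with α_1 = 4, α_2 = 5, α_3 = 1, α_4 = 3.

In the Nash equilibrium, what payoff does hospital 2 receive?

52.5

Hospital i's FOC: ∂u_i/∂c_i = α_i − c_i = 0, so c_i* = α_i.
NE contributions = (4, 5, 1, 3); G = 13.
u_2 = α_2·G − ½·(c_2)² = 5·13 − ½·5² = 52.5.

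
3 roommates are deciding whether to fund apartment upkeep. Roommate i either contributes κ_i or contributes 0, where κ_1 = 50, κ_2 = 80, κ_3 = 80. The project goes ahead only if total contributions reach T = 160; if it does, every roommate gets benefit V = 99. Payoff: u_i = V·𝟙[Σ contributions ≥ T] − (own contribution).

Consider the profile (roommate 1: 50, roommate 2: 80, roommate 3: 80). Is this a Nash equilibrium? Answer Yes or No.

No

Total = 210 ≥ 160: provided.
Roommate 1 (pledges 50, payoff 49): dropping to 0 → total 160, payoff 99. Profitable deviation.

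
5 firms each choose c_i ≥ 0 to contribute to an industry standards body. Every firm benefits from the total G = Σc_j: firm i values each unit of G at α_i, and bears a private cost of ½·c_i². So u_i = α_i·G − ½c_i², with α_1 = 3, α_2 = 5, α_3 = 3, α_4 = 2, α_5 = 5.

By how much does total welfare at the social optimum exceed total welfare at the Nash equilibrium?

Firm i's FOC: ∂u_i/∂c_i = α_i − c_i = 0, so c_i* = α_i.
NE contributions = (3, 5, 3, 2, 5); G = 18.
W^NE = (Σα)·G − ½Σα_i² = 18² − ½·72 = 288.
Planner sets c_i = Σα_j = 18 for every i, so G^SO = 5·18 = 90.
W^SO = (Σα)·G^SO − ½·5·(Σα)² = (5/2)·18² = 810.
Deadweight loss = W^SO − W^NE = 522.

522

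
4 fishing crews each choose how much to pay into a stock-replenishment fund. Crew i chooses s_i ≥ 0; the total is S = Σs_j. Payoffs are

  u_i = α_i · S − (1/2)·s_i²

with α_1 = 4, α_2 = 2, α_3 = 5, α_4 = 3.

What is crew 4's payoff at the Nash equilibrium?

37.5

Crew i's FOC: ∂u_i/∂s_i = α_i − s_i = 0, so s_i* = α_i.
NE contributions = (4, 2, 5, 3); S = 14.
u_4 = α_4·S − ½·(s_4)² = 3·14 − ½·3² = 37.5.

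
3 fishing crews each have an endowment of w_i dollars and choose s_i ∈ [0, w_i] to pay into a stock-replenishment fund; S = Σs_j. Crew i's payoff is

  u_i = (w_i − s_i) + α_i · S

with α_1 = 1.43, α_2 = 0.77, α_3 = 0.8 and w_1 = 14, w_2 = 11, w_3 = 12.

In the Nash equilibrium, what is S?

14

∂u_i/∂s_i = α_i − 1, so crew i contributes w_i if α_i > 1, else 0.
α_i > 1 for i ∈ {1}; NE contributions (14, 0, 0), S = 14.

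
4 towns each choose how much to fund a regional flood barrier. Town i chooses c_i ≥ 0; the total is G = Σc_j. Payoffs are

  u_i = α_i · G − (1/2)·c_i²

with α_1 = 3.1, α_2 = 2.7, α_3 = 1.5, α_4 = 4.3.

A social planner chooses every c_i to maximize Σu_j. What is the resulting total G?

46.4

Planner FOC: ∂(Σu_j)/∂c_i = (Σα_j) − c_i = 0, so c_i^SO = Σα_j = 11.6 for every i; G^SO = 46.4.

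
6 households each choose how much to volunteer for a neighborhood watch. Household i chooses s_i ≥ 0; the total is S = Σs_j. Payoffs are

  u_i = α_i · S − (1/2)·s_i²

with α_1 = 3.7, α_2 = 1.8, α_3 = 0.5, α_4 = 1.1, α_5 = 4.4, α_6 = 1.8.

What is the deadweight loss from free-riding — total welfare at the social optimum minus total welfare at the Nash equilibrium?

Household i's FOC: ∂u_i/∂s_i = α_i − s_i = 0, so s_i* = α_i.
NE contributions = (3.7, 1.8, 0.5, 1.1, 4.4, 1.8); S = 13.3.
W^NE = (Σα)·S − ½Σα_i² = 13.3² − ½·40.99 = 156.395.
Planner sets s_i = Σα_j = 13.3 for every i, so S^SO = 6·13.3 = 79.8.
W^SO = (Σα)·S^SO − ½·6·(Σα)² = (6/2)·13.3² = 530.67.
Deadweight loss = W^SO − W^NE = 374.275.

374.275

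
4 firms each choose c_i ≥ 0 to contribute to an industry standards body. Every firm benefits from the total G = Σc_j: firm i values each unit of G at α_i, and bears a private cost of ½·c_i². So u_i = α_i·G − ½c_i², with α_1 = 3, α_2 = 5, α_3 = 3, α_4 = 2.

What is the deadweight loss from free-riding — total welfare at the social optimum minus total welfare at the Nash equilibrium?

Firm i's FOC: ∂u_i/∂c_i = α_i − c_i = 0, so c_i* = α_i.
NE contributions = (3, 5, 3, 2); G = 13.
W^NE = (Σα)·G − ½Σα_i² = 13² − ½·47 = 145.5.
Planner sets c_i = Σα_j = 13 for every i, so G^SO = 4·13 = 52.
W^SO = (Σα)·G^SO − ½·4·(Σα)² = (4/2)·13² = 338.
Deadweight loss = W^SO − W^NE = 192.5.

192.5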